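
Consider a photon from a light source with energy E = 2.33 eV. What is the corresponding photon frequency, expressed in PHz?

In SI units: E = 2.33 eV = 3.7331e-19 J.
Apply f = E/h: f = 5.634e14 Hz.
Converting to PHz: f = 0.5634 PHz ≈ 0.563 PHz.

0.563 PHz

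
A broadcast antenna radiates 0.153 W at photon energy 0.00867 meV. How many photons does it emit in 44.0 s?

Total energy: E_total = P·t = 0.153 × 44.0 = 6.732 J.
Per-photon energy: E = 1.389 × 10^-24 J.
N = E_total / E_photon = 4.85 × 10^24.

4.85 × 10^24 photons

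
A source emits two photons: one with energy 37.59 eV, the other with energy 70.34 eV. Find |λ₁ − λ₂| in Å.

Using λ = hc/E: λ₁ = 3.2983e-8 m, λ₂ = 1.7626e-8 m.
|Δλ| = |3.2983e-8 − 1.7626e-8| = 1.54e-8 m = 154 Å.

154 Å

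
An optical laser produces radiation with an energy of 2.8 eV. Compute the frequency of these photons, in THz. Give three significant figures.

677 THz

Take h = 6.62607015 × 10^-34 J·s, 1 eV = 1.602176634 × 10^-19 J.
First convert: E = 2.8 eV = 4.4861 × 10^-19 J.
The photon relation is f = E/h, giving f = 6.770 × 10^14 Hz.
Converting to THz: f = 677.0 THz ≈ 677 THz.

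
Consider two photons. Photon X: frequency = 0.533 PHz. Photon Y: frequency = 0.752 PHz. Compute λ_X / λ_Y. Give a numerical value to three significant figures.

1.41

λ_X = 5.625e-7 m (from frequency = 0.533 PHz, via λ = c/f).
λ_Y = 3.987e-7 m (from frequency = 0.752 PHz, via λ = c/f).
Ratio = 5.625e-7 / 3.987e-7 = 1.41.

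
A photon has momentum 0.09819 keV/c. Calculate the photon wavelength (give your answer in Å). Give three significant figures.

Take h = 6.62607015 × 10^-34 J·s, c = 2.99792458 × 10^8 m/s, 1 eV = 1.602176634 × 10^-19 J.
Convert to SI: p = 0.09819 keV/c = 5.2476 × 10^-26 kg·m/s.
Apply λ = h/p: λ = 1.263 × 10^-8 m.
Converting to Å: λ = 126.3 Å ≈ 126 Å.

126 Å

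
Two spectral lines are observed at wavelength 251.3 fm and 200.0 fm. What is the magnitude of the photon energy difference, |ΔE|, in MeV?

Using E = hc/λ: E₁ = 7.9047·10^-13 J, E₂ = 9.9322·10^-13 J.
|ΔE| = |7.9047·10^-13 − 9.9322·10^-13| = 2.03·10^-13 J = 1.27 MeV.

1.27 MeV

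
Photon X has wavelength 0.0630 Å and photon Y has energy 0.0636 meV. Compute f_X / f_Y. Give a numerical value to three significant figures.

f_X = 4.759 × 10^19 Hz (from wavelength = 0.0630 Å, via f = c/λ).
f_Y = 1.538 × 10^10 Hz (from energy = 0.0636 meV, via f = E/h).
Ratio = 4.759 × 10^19 / 1.538 × 10^10 = 3.09 × 10^9.

3.09 × 10^9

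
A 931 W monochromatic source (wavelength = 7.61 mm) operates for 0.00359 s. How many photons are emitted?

1.28 × 10^23 photons

Total energy: E_total = P·t = 931 × 0.00359 = 3.342 J.
Per-photon energy: E = 2.610 × 10^-23 J.
N = E_total / E_photon = 1.28 × 10^23.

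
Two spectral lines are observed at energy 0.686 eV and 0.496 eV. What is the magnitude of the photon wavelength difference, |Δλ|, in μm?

0.692 μm

Using λ = hc/E: λ₁ = 1.807e-6 m, λ₂ = 2.500e-6 m.
|Δλ| = |1.807e-6 − 2.500e-6| = 6.92e-7 m = 0.692 μm.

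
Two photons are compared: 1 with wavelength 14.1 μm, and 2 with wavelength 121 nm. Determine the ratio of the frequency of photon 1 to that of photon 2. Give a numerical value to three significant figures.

f_1 = 2.126·10^13 Hz (from wavelength = 14.1 μm, via f = c/λ).
f_2 = 2.478·10^15 Hz (from wavelength = 121 nm, via f = c/λ).
Ratio = 2.126·10^13 / 2.478·10^15 = 8.58·10^-3.

8.58·10^-3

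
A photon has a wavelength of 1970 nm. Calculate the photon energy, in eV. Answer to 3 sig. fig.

0.629 eV

In SI units: λ = 1970 nm = 1.97 × 10^-6 m.
Since E = hc/λ for a photon, E = 1.008 × 10^-19 J.
Converting to eV: E = 0.6294 eV ≈ 0.629 eV.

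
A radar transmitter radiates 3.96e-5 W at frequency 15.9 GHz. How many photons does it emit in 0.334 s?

1.26e18 photons

Total energy: E_total = P·t = 3.96e-5 × 0.334 = 1.323e-5 J.
Per-photon energy: E = 1.054e-23 J.
N = E_total / E_photon = 1.26e18.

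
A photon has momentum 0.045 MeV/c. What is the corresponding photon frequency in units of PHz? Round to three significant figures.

1.09e4 PHz

Take h = 6.62607015e-34 J·s, c = 2.99792458e8 m/s, 1 eV = 1.602176634e-19 J.
Convert to SI: p = 0.045 MeV/c = 2.4049e-23 kg·m/s.
For a photon f = pc/h, so f = 1.088e19 Hz.
Converting to PHz: f = 10880 PHz ≈ 1.09e4 PHz.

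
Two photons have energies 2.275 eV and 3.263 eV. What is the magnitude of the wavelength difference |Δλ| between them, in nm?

Using λ = hc/E: λ₁ = 5.4499e-7 m, λ₂ = 3.7997e-7 m.
|Δλ| = |5.4499e-7 − 3.7997e-7| = 1.65e-7 m = 165 nm.

165 nm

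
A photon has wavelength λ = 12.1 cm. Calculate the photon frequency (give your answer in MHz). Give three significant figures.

Use c = 2.99792458e8 m/s.
In SI units: λ = 12.1 cm = 0.121 m.
Apply f = c/λ: f = 2.478e9 Hz.
Converting to MHz: f = 2478 MHz ≈ 2480 MHz.

2480 MHz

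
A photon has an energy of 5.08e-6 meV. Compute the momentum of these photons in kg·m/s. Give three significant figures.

2.71e-36 kg·m/s

First convert: E = 5.08e-6 meV = 8.1391e-28 J.
Since p = E/c for a photon, p = 2.715e-36 kg·m/s.
So p ≈ 2.71e-36 kg·m/s.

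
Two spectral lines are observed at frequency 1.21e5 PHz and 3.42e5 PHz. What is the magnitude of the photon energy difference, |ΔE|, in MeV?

0.914 MeV

Using E = hf: E₁ = 8.018e-14 J, E₂ = 2.266e-13 J.
|ΔE| = |8.018e-14 − 2.266e-13| = 1.46e-13 J = 0.914 MeV.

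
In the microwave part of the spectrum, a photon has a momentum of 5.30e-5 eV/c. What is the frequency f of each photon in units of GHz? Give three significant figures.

In SI units: p = 5.30e-5 eV/c = 2.8325e-32 kg·m/s.
Since f = pc/h for a photon, f = 1.282e10 Hz.
Converting to GHz: f = 12.82 GHz ≈ 12.8 GHz.

12.8 GHz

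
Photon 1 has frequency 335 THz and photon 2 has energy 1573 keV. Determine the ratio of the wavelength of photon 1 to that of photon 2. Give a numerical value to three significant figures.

λ_1 = 8.949e-7 m (from frequency = 335 THz, via λ = c/f).
λ_2 = 7.882e-13 m (from energy = 1573 keV, via λ = hc/E).
Ratio = 8.949e-7 / 7.882e-13 = 1.14e6.

1.14e6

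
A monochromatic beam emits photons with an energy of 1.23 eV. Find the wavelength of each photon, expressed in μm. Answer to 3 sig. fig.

Convert to SI: E = 1.23 eV = 1.9707 × 10^-19 J.
For a photon λ = hc/E, so λ = 1.008 × 10^-6 m.
Converting to μm: λ = 1.008 μm ≈ 1.01 μm.

1.01 μm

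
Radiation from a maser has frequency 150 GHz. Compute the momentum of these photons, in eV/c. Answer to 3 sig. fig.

6.20·10^-4 eV/c

In SI units: f = 150 GHz = 1.5·10^11 Hz.
Since p = hf/c for a photon, p = 3.315·10^-31 kg·m/s.
Converting to eV/c: p = 6.204·10^-4 eV/c ≈ 6.20·10^-4 eV/c.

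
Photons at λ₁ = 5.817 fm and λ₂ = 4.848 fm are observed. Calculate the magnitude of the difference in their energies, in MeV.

42.6 MeV

Using E = hc/λ: E₁ = 3.4149 × 10^-11 J, E₂ = 4.0975 × 10^-11 J.
|ΔE| = |3.4149 × 10^-11 − 4.0975 × 10^-11| = 6.83 × 10^-12 J = 42.6 MeV.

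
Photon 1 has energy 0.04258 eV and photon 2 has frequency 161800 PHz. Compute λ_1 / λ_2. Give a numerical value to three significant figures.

1.57 × 10^7

λ_1 = 2.912 × 10^-5 m (from energy = 0.04258 eV, via λ = hc/E).
λ_2 = 1.853 × 10^-12 m (from frequency = 161800 PHz, via λ = c/f).
Ratio = 2.912 × 10^-5 / 1.853 × 10^-12 = 1.57 × 10^7.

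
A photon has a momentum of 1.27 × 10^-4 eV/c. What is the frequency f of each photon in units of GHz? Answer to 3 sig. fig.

First convert: p = 1.27 × 10^-4 eV/c = 6.7872 × 10^-32 kg·m/s.
Apply f = pc/h: f = 3.071 × 10^10 Hz.
Converting to GHz: f = 30.71 GHz ≈ 30.7 GHz.

30.7 GHz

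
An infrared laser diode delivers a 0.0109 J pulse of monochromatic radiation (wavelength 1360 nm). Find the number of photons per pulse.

7.46 × 10^16 photons

Per-photon energy: E = 1.461 × 10^-19 J (from wavelength = 1360 nm).
N = E_total / E_photon = 0.0109 J / 1.461 × 10^-19 J = 7.46 × 10^16.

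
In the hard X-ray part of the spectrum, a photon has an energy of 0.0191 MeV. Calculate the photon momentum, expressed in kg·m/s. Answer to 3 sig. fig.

(c = 2.99792458e8 m/s, 1 eV = 1.602176634e-19 J.)
Convert to SI: E = 0.0191 MeV = 3.0602e-15 J.
The photon relation is p = E/c, giving p = 1.021e-23 kg·m/s.
So p ≈ 1.02e-23 kg·m/s.

1.02e-23 kg·m/s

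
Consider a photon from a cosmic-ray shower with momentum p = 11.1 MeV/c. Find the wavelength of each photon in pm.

First convert: p = 11.1 MeV/c = 5.9322 × 10^-21 kg·m/s.
Since λ = h/p for a photon, λ = 1.117 × 10^-13 m.
Converting to pm: λ = 0.1117 pm ≈ 0.112 pm.

0.112 pm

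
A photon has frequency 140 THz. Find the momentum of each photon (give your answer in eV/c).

Use h = 6.62607015e-34 J·s, c = 2.99792458e8 m/s, 1 eV = 1.602176634e-19 J.
In SI units: f = 140 THz = 1.40e14 Hz.
The photon relation is p = hf/c, giving p = 3.094e-28 kg·m/s.
Converting to eV/c: p = 0.5790 eV/c ≈ 0.579 eV/c.

0.579 eV/c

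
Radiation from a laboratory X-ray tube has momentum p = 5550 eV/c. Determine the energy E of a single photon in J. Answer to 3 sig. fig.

8.89e-16 J

Use c = 2.99792458e8 m/s, 1 eV = 1.602176634e-19 J.
Convert to SI: p = 5550 eV/c = 2.9661e-24 kg·m/s.
The photon relation is E = pc, giving E = 8.892e-16 J.
So E ≈ 8.89e-16 J.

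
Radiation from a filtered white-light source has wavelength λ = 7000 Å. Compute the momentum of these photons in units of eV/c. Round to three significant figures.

1.77 eV/c

Use h = 6.62607015 × 10^-34 J·s, c = 2.99792458 × 10^8 m/s, 1 eV = 1.602176634 × 10^-19 J.
Convert to SI: λ = 7000 Å = 7.0 × 10^-7 m.
Apply p = h/λ: p = 9.466 × 10^-28 kg·m/s.
Converting to eV/c: p = 1.771 eV/c ≈ 1.77 eV/c.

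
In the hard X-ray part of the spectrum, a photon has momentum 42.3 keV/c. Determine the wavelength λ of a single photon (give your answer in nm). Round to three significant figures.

0.0293 nm

Use h = 6.62607015e-34 J·s, c = 2.99792458e8 m/s, 1 eV = 1.602176634e-19 J.
First convert: p = 42.3 keV/c = 2.2606e-23 kg·m/s.
For a photon λ = h/p, so λ = 2.931e-11 m.
Converting to nm: λ = 0.02931 nm ≈ 0.0293 nm.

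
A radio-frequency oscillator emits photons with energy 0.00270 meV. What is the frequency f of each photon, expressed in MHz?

653 MHz

First convert: E = 0.00270 meV = 4.3259e-25 J.
For a photon f = E/h, so f = 6.529e8 Hz.
Converting to MHz: f = 652.9 MHz ≈ 653 MHz.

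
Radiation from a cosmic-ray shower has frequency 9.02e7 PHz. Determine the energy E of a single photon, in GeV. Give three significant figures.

0.373 GeV

(h = 6.62607015e-34 J·s, 1 eV = 1.602176634e-19 J.)
Convert to SI: f = 9.02e7 PHz = 9.02e22 Hz.
For a photon E = hf, so E = 5.977e-11 J.
Converting to GeV: E = 0.3730 GeV ≈ 0.373 GeV.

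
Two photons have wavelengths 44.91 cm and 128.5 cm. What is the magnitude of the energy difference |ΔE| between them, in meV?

Using E = hc/λ: E₁ = 4.4232 × 10^-25 J, E₂ = 1.5459 × 10^-25 J.
|ΔE| = |4.4232 × 10^-25 − 1.5459 × 10^-25| = 2.88 × 10^-25 J = 1.80 × 10^-3 meV.

1.80 × 10^-3 meV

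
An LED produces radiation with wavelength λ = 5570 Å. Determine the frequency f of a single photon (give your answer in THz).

First convert: λ = 5570 Å = 5.57 × 10^-7 m.
The photon relation is f = c/λ, giving f = 5.382 × 10^14 Hz.
Converting to THz: f = 538.2 THz ≈ 538 THz.

538 THz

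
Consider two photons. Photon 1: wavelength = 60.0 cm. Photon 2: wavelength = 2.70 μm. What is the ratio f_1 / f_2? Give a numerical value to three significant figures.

4.50 × 10^-6

f_1 = 4.997 × 10^8 Hz (from wavelength = 60.0 cm, via f = c/λ).
f_2 = 1.110 × 10^14 Hz (from wavelength = 2.70 μm, via f = c/λ).
Ratio = 4.997 × 10^8 / 1.110 × 10^14 = 4.50 × 10^-6.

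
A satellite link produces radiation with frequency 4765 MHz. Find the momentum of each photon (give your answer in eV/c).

1.97e-5 eV/c

Convert to SI: f = 4765 MHz = 4.765e9 Hz.
For a photon p = hf/c, so p = 1.053e-32 kg·m/s.
Converting to eV/c: p = 1.971e-5 eV/c ≈ 1.97e-5 eV/c.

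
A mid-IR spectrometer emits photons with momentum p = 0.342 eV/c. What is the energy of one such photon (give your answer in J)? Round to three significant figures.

Use c = 2.99792458 × 10^8 m/s, 1 eV = 1.602176634 × 10^-19 J.
Convert to SI: p = 0.342 eV/c = 1.8277 × 10^-28 kg·m/s.
Since E = pc for a photon, E = 5.479 × 10^-20 J.
So E ≈ 5.48 × 10^-20 J.

5.48 × 10^-20 J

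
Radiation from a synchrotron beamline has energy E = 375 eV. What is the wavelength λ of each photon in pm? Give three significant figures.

3310 pm

Use h = 6.62607015 × 10^-34 J·s, c = 2.99792458 × 10^8 m/s, 1 eV = 1.602176634 × 10^-19 J.
In SI units: E = 375 eV = 6.0082 × 10^-17 J.
The photon relation is λ = hc/E, giving λ = 3.306 × 10^-9 m.
Converting to pm: λ = 3306 pm ≈ 3310 pm.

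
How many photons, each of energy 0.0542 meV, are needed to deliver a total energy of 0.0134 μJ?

Per-photon energy: E = 8.684 × 10^-24 J (from energy = 0.0542 meV).
N = E_total / E_photon = 1.34 × 10^-8 J / 8.684 × 10^-24 J = 1.54 × 10^15.

1.54 × 10^15 photons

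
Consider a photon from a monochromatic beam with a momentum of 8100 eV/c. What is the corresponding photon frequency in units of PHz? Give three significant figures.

1960 PHz

Take h = 6.62607015 × 10^-34 J·s, c = 2.99792458 × 10^8 m/s, 1 eV = 1.602176634 × 10^-19 J.
In SI units: p = 8100 eV/c = 4.3289 × 10^-24 kg·m/s.
The photon relation is f = pc/h, giving f = 1.959 × 10^18 Hz.
Converting to PHz: f = 1959 PHz ≈ 1960 PHz.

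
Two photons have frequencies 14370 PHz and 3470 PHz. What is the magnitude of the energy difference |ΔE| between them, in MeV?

0.0451 MeV

Using E = hf: E₁ = 9.5217 × 10^-15 J, E₂ = 2.2992 × 10^-15 J.
|ΔE| = |9.5217 × 10^-15 − 2.2992 × 10^-15| = 7.22 × 10^-15 J = 0.0451 MeV.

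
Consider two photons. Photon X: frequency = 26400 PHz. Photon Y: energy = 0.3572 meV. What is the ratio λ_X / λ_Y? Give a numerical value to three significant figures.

λ_X = 1.136 × 10^-11 m (from frequency = 26400 PHz, via λ = c/f).
λ_Y = 0.003471 m (from energy = 0.3572 meV, via λ = hc/E).
Ratio = 1.136 × 10^-11 / 0.003471 = 3.27 × 10^-9.

3.27 × 10^-9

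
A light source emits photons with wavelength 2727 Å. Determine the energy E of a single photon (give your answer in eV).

Use h = 6.62607015e-34 J·s, c = 2.99792458e8 m/s, 1 eV = 1.602176634e-19 J.
Convert to SI: λ = 2727 Å = 2.727e-7 m.
Apply E = hc/λ: E = 7.284e-19 J.
Converting to eV: E = 4.547 eV ≈ 4.55 eV.

4.55 eV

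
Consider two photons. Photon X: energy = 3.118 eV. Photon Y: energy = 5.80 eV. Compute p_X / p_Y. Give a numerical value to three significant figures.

0.538

p_X = 1.666·10^-27 kg·m/s (from energy = 3.118 eV, via p = E/c).
p_Y = 3.100·10^-27 kg·m/s (from energy = 5.80 eV, via p = E/c).
Ratio = 1.666·10^-27 / 3.100·10^-27 = 0.538.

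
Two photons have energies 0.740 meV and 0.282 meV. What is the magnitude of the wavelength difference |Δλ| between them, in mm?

Using λ = hc/E: λ₁ = 0.001675 m, λ₂ = 0.004397 m.
|Δλ| = |0.001675 − 0.004397| = 0.00272 m = 2.72 mm.

2.72 mm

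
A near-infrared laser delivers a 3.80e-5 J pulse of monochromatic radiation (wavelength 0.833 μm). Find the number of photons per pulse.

1.59e14 photons

Per-photon energy: E = 2.385e-19 J (from wavelength = 0.833 μm).
N = E_total / E_photon = 3.80e-5 J / 2.385e-19 J = 1.59e14.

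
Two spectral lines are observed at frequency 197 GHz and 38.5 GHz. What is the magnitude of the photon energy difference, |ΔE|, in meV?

0.656 meV

Using E = hf: E₁ = 1.305e-22 J, E₂ = 2.551e-23 J.
|ΔE| = |1.305e-22 − 2.551e-23| = 1.05e-22 J = 0.656 meV.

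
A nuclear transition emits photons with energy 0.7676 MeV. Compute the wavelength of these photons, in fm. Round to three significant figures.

Take h = 6.62607015e-34 J·s, c = 2.99792458e8 m/s, 1 eV = 1.602176634e-19 J.
First convert: E = 0.7676 MeV = 1.2298e-13 J.
Apply λ = hc/E: λ = 1.615e-12 m.
Converting to fm: λ = 1615 fm ≈ 1620 fm.

1620 fm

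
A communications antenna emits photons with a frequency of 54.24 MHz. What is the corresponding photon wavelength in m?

In SI units: f = 54.24 MHz = 5.424e7 Hz.
Apply λ = c/f: λ = 5.527 m.
So λ ≈ 5.53 m.

5.53 m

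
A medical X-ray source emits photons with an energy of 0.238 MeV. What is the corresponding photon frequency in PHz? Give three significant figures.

5.75 × 10^4 PHz

In SI units: E = 0.238 MeV = 3.8132 × 10^-14 J.
Since f = E/h for a photon, f = 5.755 × 10^19 Hz.
Converting to PHz: f = 57550 PHz ≈ 5.75 × 10^4 PHz.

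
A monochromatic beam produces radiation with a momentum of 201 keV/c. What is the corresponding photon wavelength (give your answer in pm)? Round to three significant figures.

In SI units: p = 201 keV/c = 1.0742 × 10^-22 kg·m/s.
Since λ = h/p for a photon, λ = 6.168 × 10^-12 m.
Converting to pm: λ = 6.168 pm ≈ 6.17 pm.

6.17 pm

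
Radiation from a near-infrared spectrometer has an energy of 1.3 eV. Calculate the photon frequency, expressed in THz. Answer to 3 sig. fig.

Convert to SI: E = 1.3 eV = 2.0828e-19 J.
Apply f = E/h: f = 3.143e14 Hz.
Converting to THz: f = 314.3 THz ≈ 314 THz.

314 THz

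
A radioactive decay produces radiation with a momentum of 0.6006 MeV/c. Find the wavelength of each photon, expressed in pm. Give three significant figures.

(h = 6.62607015·10^-34 J·s, c = 2.99792458·10^8 m/s, 1 eV = 1.602176634·10^-19 J.)
In SI units: p = 0.6006 MeV/c = 3.2098·10^-22 kg·m/s.
For a photon λ = h/p, so λ = 2.064·10^-12 m.
Converting to pm: λ = 2.064 pm ≈ 2.06 pm.

2.06 pm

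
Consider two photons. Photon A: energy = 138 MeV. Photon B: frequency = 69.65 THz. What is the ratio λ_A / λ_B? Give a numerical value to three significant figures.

2.09e-9

λ_A = 8.984e-15 m (from energy = 138 MeV, via λ = hc/E).
λ_B = 4.304e-6 m (from frequency = 69.65 THz, via λ = c/f).
Ratio = 8.984e-15 / 4.304e-6 = 2.09e-9.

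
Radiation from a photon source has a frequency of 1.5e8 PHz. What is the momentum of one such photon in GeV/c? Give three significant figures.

0.620 GeV/c

In SI units: f = 1.5e8 PHz = 1.5e23 Hz.
Apply p = hf/c: p = 3.315e-19 kg·m/s.
Converting to GeV/c: p = 0.6204 GeV/c ≈ 0.620 GeV/c.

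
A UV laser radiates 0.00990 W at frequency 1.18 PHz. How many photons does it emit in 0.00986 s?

1.25·10^14 photons

Total energy: E_total = P·t = 0.00990 × 0.00986 = 9.761·10^-5 J.
Per-photon energy: E = 7.819·10^-19 J.
N = E_total / E_photon = 1.25·10^14.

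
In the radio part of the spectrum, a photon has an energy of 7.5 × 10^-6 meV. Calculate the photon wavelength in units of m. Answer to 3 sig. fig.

(h = 6.62607015 × 10^-34 J·s, c = 2.99792458 × 10^8 m/s, 1 eV = 1.602176634 × 10^-19 J.)
Convert to SI: E = 7.5 × 10^-6 meV = 1.2016 × 10^-27 J.
Apply λ = hc/E: λ = 165.3 m.
So λ ≈ 165 m.

165 m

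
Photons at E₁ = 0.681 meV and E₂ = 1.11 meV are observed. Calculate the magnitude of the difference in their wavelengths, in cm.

Using λ = hc/E: λ₁ = 0.001821 m, λ₂ = 0.001117 m.
|Δλ| = |0.001821 − 0.001117| = 7.04e-4 m = 0.0704 cm.

0.0704 cm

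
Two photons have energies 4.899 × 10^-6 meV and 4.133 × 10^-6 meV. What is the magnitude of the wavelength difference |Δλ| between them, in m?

46.9 m

Using λ = hc/E: λ₁ = 253.08 m, λ₂ = 299.99 m.
|Δλ| = |253.08 − 299.99| = 46.9 m.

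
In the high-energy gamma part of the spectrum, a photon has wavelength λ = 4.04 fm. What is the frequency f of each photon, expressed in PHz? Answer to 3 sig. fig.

In SI units: λ = 4.04 fm = 4.04·10^-15 m.
Apply f = c/λ: f = 7.421·10^22 Hz.
Converting to PHz: f = 7.421·10^7 PHz ≈ 7.42·10^7 PHz.

7.42·10^7 PHz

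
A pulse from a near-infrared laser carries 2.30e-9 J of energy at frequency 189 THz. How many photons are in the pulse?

1.84e10 photons

Per-photon energy: E = 1.252e-19 J (from frequency = 189 THz).
N = E_total / E_photon = 2.30e-9 J / 1.252e-19 J = 1.84e10.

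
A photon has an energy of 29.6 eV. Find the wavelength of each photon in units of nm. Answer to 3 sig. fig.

Convert to SI: E = 29.6 eV = 4.7424·10^-18 J.
For a photon λ = hc/E, so λ = 4.189·10^-8 m.
Converting to nm: λ = 41.89 nm ≈ 41.9 nm.

41.9 nm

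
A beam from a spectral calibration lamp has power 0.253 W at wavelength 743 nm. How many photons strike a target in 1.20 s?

1.14e18 photons

Total energy: E_total = P·t = 0.253 × 1.20 = 0.3036 J.
Per-photon energy: E = 2.674e-19 J.
N = E_total / E_photon = 1.14e18.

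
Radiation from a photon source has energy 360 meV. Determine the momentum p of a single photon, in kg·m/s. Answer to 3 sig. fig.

(c = 2.99792458 × 10^8 m/s, 1 eV = 1.602176634 × 10^-19 J.)
Convert to SI: E = 360 meV = 5.7678 × 10^-20 J.
Since p = E/c for a photon, p = 1.924 × 10^-28 kg·m/s.
So p ≈ 1.92 × 10^-28 kg·m/s.

1.92 × 10^-28 kg·m/s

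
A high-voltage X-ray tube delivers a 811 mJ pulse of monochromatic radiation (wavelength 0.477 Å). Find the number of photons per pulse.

Per-photon energy: E = 4.164e-15 J (from wavelength = 0.477 Å).
N = E_total / E_photon = 0.811 J / 4.164e-15 J = 1.95e14.

1.95e14 photons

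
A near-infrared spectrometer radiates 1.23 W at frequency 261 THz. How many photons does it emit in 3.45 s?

Total energy: E_total = P·t = 1.23 × 3.45 = 4.244 J.
Per-photon energy: E = 1.729 × 10^-19 J.
N = E_total / E_photon = 2.45 × 10^19.

2.45 × 10^19 photons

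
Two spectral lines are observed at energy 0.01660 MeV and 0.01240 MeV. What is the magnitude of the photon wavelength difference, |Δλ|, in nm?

Using λ = hc/E: λ₁ = 7.4689·10^-11 m, λ₂ = 9.9987·10^-11 m.
|Δλ| = |7.4689·10^-11 − 9.9987·10^-11| = 2.53·10^-11 m = 0.0253 nm.

0.0253 nm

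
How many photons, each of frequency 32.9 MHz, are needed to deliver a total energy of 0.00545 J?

Per-photon energy: E = 2.180e-26 J (from frequency = 32.9 MHz).
N = E_total / E_photon = 0.00545 J / 2.180e-26 J = 2.50e23.

2.50e23 photons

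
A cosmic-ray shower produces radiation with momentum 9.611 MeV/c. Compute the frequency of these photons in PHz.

(h = 6.62607015·10^-34 J·s, c = 2.99792458·10^8 m/s, 1 eV = 1.602176634·10^-19 J.)
In SI units: p = 9.611 MeV/c = 5.1364·10^-21 kg·m/s.
The photon relation is f = pc/h, giving f = 2.324·10^21 Hz.
Converting to PHz: f = 2.324·10^6 PHz ≈ 2.32·10^6 PHz.

2.32·10^6 PHz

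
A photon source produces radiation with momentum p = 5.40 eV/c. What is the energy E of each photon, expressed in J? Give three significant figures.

Convert to SI: p = 5.40 eV/c = 2.8859 × 10^-27 kg·m/s.
For a photon E = pc, so E = 8.652 × 10^-19 J.
So E ≈ 8.65 × 10^-19 J.

8.65 × 10^-19 J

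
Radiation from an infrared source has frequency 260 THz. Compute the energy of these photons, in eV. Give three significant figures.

Use h = 6.62607015 × 10^-34 J·s, 1 eV = 1.602176634 × 10^-19 J.
First convert: f = 260 THz = 2.6 × 10^14 Hz.
Since E = hf for a photon, E = 1.723 × 10^-19 J.
Converting to eV: E = 1.075 eV ≈ 1.08 eV.

1.08 eV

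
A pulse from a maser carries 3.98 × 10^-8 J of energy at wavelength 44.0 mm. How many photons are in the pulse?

Per-photon energy: E = 4.515 × 10^-24 J (from wavelength = 44.0 mm).
N = E_total / E_photon = 3.98 × 10^-8 J / 4.515 × 10^-24 J = 8.82 × 10^15.

8.82 × 10^15 photons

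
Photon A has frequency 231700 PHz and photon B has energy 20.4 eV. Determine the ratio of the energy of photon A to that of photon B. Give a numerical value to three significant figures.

4.70e4

E_A = 1.535e-13 J (from frequency = 231700 PHz, via E = hf).
E_B = 3.268e-18 J (from energy = 20.4 eV, via E given directly).
Ratio = 1.535e-13 / 3.268e-18 = 4.70e4.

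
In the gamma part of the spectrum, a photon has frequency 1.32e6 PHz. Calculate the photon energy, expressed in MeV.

5.46 MeV

Use h = 6.62607015e-34 J·s, 1 eV = 1.602176634e-19 J.
In SI units: f = 1.32e6 PHz = 1.32e21 Hz.
Since E = hf for a photon, E = 8.746e-13 J.
Converting to MeV: E = 5.459 MeV ≈ 5.46 MeV.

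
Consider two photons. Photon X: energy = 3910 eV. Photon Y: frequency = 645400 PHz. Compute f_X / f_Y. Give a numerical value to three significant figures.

1.46e-3

f_X = 9.454e17 Hz (from energy = 3910 eV, via f = E/h).
f_Y = 6.454e20 Hz (from frequency = 645400 PHz, via f given directly).
Ratio = 9.454e17 / 6.454e20 = 1.46e-3.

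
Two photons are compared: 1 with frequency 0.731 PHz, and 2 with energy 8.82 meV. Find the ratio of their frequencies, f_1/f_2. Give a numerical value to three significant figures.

f_1 = 7.310 × 10^14 Hz (from frequency = 0.731 PHz, via f given directly).
f_2 = 2.133 × 10^12 Hz (from energy = 8.82 meV, via f = E/h).
Ratio = 7.310 × 10^14 / 2.133 × 10^12 = 343.

343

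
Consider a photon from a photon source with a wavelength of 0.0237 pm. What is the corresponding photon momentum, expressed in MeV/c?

52.3 MeV/c

(h = 6.62607015 × 10^-34 J·s, c = 2.99792458 × 10^8 m/s, 1 eV = 1.602176634 × 10^-19 J.)
First convert: λ = 0.0237 pm = 2.37 × 10^-14 m.
The photon relation is p = h/λ, giving p = 2.796 × 10^-20 kg·m/s.
Converting to MeV/c: p = 52.31 MeV/c ≈ 52.3 MeV/c.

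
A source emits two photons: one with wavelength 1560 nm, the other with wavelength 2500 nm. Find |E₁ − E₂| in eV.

0.299 eV

Using E = hc/λ: E₁ = 1.2734e-19 J, E₂ = 7.9458e-20 J.
|ΔE| = |1.2734e-19 − 7.9458e-20| = 4.79e-20 J = 0.299 eV.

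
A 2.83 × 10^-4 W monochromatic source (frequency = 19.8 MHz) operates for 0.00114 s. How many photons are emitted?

2.46 × 10^19 photons

Total energy: E_total = P·t = 2.83 × 10^-4 × 0.00114 = 3.226 × 10^-7 J.
Per-photon energy: E = 1.312 × 10^-26 J.
N = E_total / E_photon = 2.46 × 10^19.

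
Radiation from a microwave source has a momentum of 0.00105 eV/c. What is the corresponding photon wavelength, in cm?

0.118 cm

Take h = 6.62607015 × 10^-34 J·s, c = 2.99792458 × 10^8 m/s, 1 eV = 1.602176634 × 10^-19 J.
In SI units: p = 0.00105 eV/c = 5.6115 × 10^-31 kg·m/s.
Since λ = h/p for a photon, λ = 0.001181 m.
Converting to cm: λ = 0.1181 cm ≈ 0.118 cm.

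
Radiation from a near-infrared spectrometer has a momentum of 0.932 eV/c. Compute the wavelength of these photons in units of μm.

1.33 μm

Take h = 6.62607015e-34 J·s, c = 2.99792458e8 m/s, 1 eV = 1.602176634e-19 J.
First convert: p = 0.932 eV/c = 4.9809e-28 kg·m/s.
Apply λ = h/p: λ = 1.330e-6 m.
Converting to μm: λ = 1.330 μm ≈ 1.33 μm.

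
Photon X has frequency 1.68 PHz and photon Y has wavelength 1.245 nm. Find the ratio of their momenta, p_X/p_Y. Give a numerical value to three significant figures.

p_X = 3.713 × 10^-27 kg·m/s (from frequency = 1.68 PHz, via p = hf/c).
p_Y = 5.322 × 10^-25 kg·m/s (from wavelength = 1.245 nm, via p = h/λ).
Ratio = 3.713 × 10^-27 / 5.322 × 10^-25 = 6.98 × 10^-3.

6.98 × 10^-3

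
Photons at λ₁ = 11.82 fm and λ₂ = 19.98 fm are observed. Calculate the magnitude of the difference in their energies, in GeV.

Using E = hc/λ: E₁ = 1.6806e-11 J, E₂ = 9.9422e-12 J.
|ΔE| = |1.6806e-11 − 9.9422e-12| = 6.86e-12 J = 0.0428 GeV.

0.0428 GeV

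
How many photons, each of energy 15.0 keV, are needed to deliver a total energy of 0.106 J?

4.41e13 photons

Per-photon energy: E = 2.403e-15 J (from energy = 15.0 keV).
N = E_total / E_photon = 0.106 J / 2.403e-15 J = 4.41e13.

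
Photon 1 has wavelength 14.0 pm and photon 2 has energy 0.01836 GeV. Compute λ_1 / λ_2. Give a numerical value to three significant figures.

λ_1 = 1.400 × 10^-11 m (from wavelength = 14.0 pm, via λ given directly).
λ_2 = 6.753 × 10^-14 m (from energy = 0.01836 GeV, via λ = hc/E).
Ratio = 1.400 × 10^-11 / 6.753 × 10^-14 = 207.

207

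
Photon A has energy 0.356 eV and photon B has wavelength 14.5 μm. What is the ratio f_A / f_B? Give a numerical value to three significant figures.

4.16

f_A = 8.608 × 10^13 Hz (from energy = 0.356 eV, via f = E/h).
f_B = 2.068 × 10^13 Hz (from wavelength = 14.5 μm, via f = c/λ).
Ratio = 8.608 × 10^13 / 2.068 × 10^13 = 4.16.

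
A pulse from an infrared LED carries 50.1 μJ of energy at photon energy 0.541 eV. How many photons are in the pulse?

Per-photon energy: E = 8.668e-20 J (from energy = 0.541 eV).
N = E_total / E_photon = 5.01e-5 J / 8.668e-20 J = 5.78e14.

5.78e14 photons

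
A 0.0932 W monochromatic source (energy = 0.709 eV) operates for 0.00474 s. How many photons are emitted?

3.89e15 photons

Total energy: E_total = P·t = 0.0932 × 0.00474 = 4.418e-4 J.
Per-photon energy: E = 1.136e-19 J.
N = E_total / E_photon = 3.89e15.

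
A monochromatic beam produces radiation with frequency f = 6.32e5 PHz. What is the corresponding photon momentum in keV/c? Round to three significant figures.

Use h = 6.62607015e-34 J·s, c = 2.99792458e8 m/s, 1 eV = 1.602176634e-19 J.
In SI units: f = 6.32e5 PHz = 6.32e20 Hz.
Apply p = hf/c: p = 1.397e-21 kg·m/s.
Converting to keV/c: p = 2614 keV/c ≈ 2610 keV/c.

2610 keV/c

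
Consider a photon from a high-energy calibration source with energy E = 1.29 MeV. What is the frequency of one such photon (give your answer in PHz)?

3.12 × 10^5 PHz

In SI units: E = 1.29 MeV = 2.0668 × 10^-13 J.
Apply f = E/h: f = 3.119 × 10^20 Hz.
Converting to PHz: f = 311900 PHz ≈ 3.12 × 10^5 PHz.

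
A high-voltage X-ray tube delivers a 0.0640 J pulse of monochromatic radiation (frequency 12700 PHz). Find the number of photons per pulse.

Per-photon energy: E = 8.415 × 10^-15 J (from frequency = 12700 PHz).
N = E_total / E_photon = 0.0640 J / 8.415 × 10^-15 J = 7.61 × 10^12.

7.61 × 10^12 photons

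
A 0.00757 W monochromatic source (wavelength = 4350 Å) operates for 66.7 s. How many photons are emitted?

Total energy: E_total = P·t = 0.00757 × 66.7 = 0.5049 J.
Per-photon energy: E = 4.567e-19 J.
N = E_total / E_photon = 1.11e18.

1.11e18 photons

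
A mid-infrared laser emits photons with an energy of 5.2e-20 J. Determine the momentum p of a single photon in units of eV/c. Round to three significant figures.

0.325 eV/c

Apply p = E/c: p = 1.735e-28 kg·m/s.
Converting to eV/c: p = 0.3246 eV/c ≈ 0.325 eV/c.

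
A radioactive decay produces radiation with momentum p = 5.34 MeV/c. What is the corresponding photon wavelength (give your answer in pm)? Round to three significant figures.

(h = 6.62607015 × 10^-34 J·s, c = 2.99792458 × 10^8 m/s, 1 eV = 1.602176634 × 10^-19 J.)
First convert: p = 5.34 MeV/c = 2.8538 × 10^-21 kg·m/s.
The photon relation is λ = h/p, giving λ = 2.322 × 10^-13 m.
Converting to pm: λ = 0.2322 pm ≈ 0.232 pm.

0.232 pm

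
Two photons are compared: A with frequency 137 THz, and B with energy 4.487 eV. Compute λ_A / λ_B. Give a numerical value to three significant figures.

7.92

λ_A = 2.188 × 10^-6 m (from frequency = 137 THz, via λ = c/f).
λ_B = 2.763 × 10^-7 m (from energy = 4.487 eV, via λ = hc/E).
Ratio = 2.188 × 10^-6 / 2.763 × 10^-7 = 7.92.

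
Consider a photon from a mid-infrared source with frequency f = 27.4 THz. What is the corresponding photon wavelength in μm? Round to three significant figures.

Convert to SI: f = 27.4 THz = 2.74e13 Hz.
Since λ = c/f for a photon, λ = 1.094e-5 m.
Converting to μm: λ = 10.94 μm ≈ 10.9 μm.

10.9 μm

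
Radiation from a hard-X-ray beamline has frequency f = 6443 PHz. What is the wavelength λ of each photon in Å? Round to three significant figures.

0.465 Å

Convert to SI: f = 6443 PHz = 6.443 × 10^18 Hz.
Since λ = c/f for a photon, λ = 4.653 × 10^-11 m.
Converting to Å: λ = 0.4653 Å ≈ 0.465 Å.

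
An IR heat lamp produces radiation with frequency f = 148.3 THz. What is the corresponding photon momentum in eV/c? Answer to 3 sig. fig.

Take h = 6.62607015e-34 J·s, c = 2.99792458e8 m/s, 1 eV = 1.602176634e-19 J.
In SI units: f = 148.3 THz = 1.483e14 Hz.
The photon relation is p = hf/c, giving p = 3.278e-28 kg·m/s.
Converting to eV/c: p = 0.6133 eV/c ≈ 0.613 eV/c.

0.613 eV/c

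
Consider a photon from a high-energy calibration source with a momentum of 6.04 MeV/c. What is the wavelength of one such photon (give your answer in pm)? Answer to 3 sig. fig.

Use h = 6.62607015 × 10^-34 J·s, c = 2.99792458 × 10^8 m/s, 1 eV = 1.602176634 × 10^-19 J.
First convert: p = 6.04 MeV/c = 3.2279 × 10^-21 kg·m/s.
For a photon λ = h/p, so λ = 2.053 × 10^-13 m.
Converting to pm: λ = 0.2053 pm ≈ 0.205 pm.

0.205 pm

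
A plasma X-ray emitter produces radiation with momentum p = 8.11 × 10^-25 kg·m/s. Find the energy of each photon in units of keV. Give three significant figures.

1.52 keV

The photon relation is E = pc, giving E = 2.431 × 10^-16 J.
Converting to keV: E = 1.518 keV ≈ 1.52 keV.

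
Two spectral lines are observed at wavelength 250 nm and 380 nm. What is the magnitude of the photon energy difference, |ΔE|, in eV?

Using E = hc/λ: E₁ = 7.946 × 10^-19 J, E₂ = 5.227 × 10^-19 J.
|ΔE| = |7.946 × 10^-19 − 5.227 × 10^-19| = 2.72 × 10^-19 J = 1.70 eV.

1.70 eV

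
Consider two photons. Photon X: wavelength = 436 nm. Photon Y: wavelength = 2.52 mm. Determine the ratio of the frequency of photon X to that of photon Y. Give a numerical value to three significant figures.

f_X = 6.876e14 Hz (from wavelength = 436 nm, via f = c/λ).
f_Y = 1.190e11 Hz (from wavelength = 2.52 mm, via f = c/λ).
Ratio = 6.876e14 / 1.190e11 = 5780.

5780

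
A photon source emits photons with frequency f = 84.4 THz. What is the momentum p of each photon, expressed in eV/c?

Use h = 6.62607015 × 10^-34 J·s, c = 2.99792458 × 10^8 m/s, 1 eV = 1.602176634 × 10^-19 J.
First convert: f = 84.4 THz = 8.44 × 10^13 Hz.
The photon relation is p = hf/c, giving p = 1.865 × 10^-28 kg·m/s.
Converting to eV/c: p = 0.3491 eV/c ≈ 0.349 eV/c.

0.349 eV/c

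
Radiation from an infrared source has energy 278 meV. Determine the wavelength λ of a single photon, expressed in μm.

4.46 μm

Use h = 6.62607015 × 10^-34 J·s, c = 2.99792458 × 10^8 m/s, 1 eV = 1.602176634 × 10^-19 J.
In SI units: E = 278 meV = 4.4541 × 10^-20 J.
For a photon λ = hc/E, so λ = 4.460 × 10^-6 m.
Converting to μm: λ = 4.460 μm ≈ 4.46 μm.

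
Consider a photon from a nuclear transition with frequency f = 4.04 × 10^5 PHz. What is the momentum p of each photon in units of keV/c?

1670 keV/c

In SI units: f = 4.04 × 10^5 PHz = 4.04 × 10^20 Hz.
For a photon p = hf/c, so p = 8.929 × 10^-22 kg·m/s.
Converting to keV/c: p = 1671 keV/c ≈ 1670 keV/c.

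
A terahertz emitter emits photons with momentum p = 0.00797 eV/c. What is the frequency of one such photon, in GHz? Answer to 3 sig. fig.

Take h = 6.62607015 × 10^-34 J·s, c = 2.99792458 × 10^8 m/s, 1 eV = 1.602176634 × 10^-19 J.
First convert: p = 0.00797 eV/c = 4.2594 × 10^-30 kg·m/s.
For a photon f = pc/h, so f = 1.927 × 10^12 Hz.
Converting to GHz: f = 1927 GHz ≈ 1930 GHz.

1930 GHz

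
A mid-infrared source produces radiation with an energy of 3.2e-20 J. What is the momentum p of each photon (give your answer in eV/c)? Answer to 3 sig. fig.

0.200 eV/c

For a photon p = E/c, so p = 1.067e-28 kg·m/s.
Converting to eV/c: p = 0.1997 eV/c ≈ 0.200 eV/c.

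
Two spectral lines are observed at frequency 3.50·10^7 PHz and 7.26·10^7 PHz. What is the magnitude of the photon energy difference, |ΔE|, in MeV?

Using E = hf: E₁ = 2.319·10^-11 J, E₂ = 4.811·10^-11 J.
|ΔE| = |2.319·10^-11 − 4.811·10^-11| = 2.49·10^-11 J = 156 MeV.

156 MeV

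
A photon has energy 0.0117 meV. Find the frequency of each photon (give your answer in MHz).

Use h = 6.62607015 × 10^-34 J·s, 1 eV = 1.602176634 × 10^-19 J.
In SI units: E = 0.0117 meV = 1.8745 × 10^-24 J.
The photon relation is f = E/h, giving f = 2.829 × 10^9 Hz.
Converting to MHz: f = 2829 MHz ≈ 2830 MHz.

2830 MHz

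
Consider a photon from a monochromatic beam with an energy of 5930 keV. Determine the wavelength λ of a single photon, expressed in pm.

Take h = 6.62607015 × 10^-34 J·s, c = 2.99792458 × 10^8 m/s, 1 eV = 1.602176634 × 10^-19 J.
In SI units: E = 5930 keV = 9.5009 × 10^-13 J.
The photon relation is λ = hc/E, giving λ = 2.091 × 10^-13 m.
Converting to pm: λ = 0.2091 pm ≈ 0.209 pm.

0.209 pm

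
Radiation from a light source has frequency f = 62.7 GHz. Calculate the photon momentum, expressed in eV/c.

2.59 × 10^-4 eV/c

(h = 6.62607015 × 10^-34 J·s, c = 2.99792458 × 10^8 m/s, 1 eV = 1.602176634 × 10^-19 J.)
In SI units: f = 62.7 GHz = 6.27 × 10^10 Hz.
Apply p = hf/c: p = 1.386 × 10^-31 kg·m/s.
Converting to eV/c: p = 2.593 × 10^-4 eV/c ≈ 2.59 × 10^-4 eV/c.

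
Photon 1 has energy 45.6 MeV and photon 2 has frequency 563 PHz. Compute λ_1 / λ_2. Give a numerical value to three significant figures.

λ_1 = 2.719·10^-14 m (from energy = 45.6 MeV, via λ = hc/E).
λ_2 = 5.325·10^-10 m (from frequency = 563 PHz, via λ = c/f).
Ratio = 2.719·10^-14 / 5.325·10^-10 = 5.11·10^-5.

5.11·10^-5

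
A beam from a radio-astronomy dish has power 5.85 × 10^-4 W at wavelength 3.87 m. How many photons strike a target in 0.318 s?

Total energy: E_total = P·t = 5.85 × 10^-4 × 0.318 = 1.860 × 10^-4 J.
Per-photon energy: E = 5.133 × 10^-26 J.
N = E_total / E_photon = 3.62 × 10^21.

3.62 × 10^21 photons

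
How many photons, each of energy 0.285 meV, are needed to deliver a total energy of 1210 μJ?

2.65e19 photons

Per-photon energy: E = 4.566e-23 J (from energy = 0.285 meV).
N = E_total / E_photon = 0.00121 J / 4.566e-23 J = 2.65e19.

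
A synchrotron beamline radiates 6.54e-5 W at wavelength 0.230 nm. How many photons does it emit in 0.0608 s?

4.60e9 photons

Total energy: E_total = P·t = 6.54e-5 × 0.0608 = 3.976e-6 J.
Per-photon energy: E = 8.637e-16 J.
N = E_total / E_photon = 4.60e9.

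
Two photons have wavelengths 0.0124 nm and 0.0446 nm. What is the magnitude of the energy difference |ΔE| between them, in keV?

Using E = hc/λ: E₁ = 1.602e-14 J, E₂ = 4.454e-15 J.
|ΔE| = |1.602e-14 − 4.454e-15| = 1.16e-14 J = 72.2 keV.

72.2 keV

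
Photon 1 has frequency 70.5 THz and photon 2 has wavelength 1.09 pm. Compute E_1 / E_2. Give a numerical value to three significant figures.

E_1 = 4.671 × 10^-20 J (from frequency = 70.5 THz, via E = hf).
E_2 = 1.822 × 10^-13 J (from wavelength = 1.09 pm, via E = hc/λ).
Ratio = 4.671 × 10^-20 / 1.822 × 10^-13 = 2.56 × 10^-7.

2.56 × 10^-7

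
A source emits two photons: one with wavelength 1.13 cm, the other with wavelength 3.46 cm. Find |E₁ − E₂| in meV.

0.0739 meV

Using E = hc/λ: E₁ = 1.758 × 10^-23 J, E₂ = 5.741 × 10^-24 J.
|ΔE| = |1.758 × 10^-23 − 5.741 × 10^-24| = 1.18 × 10^-23 J = 0.0739 meV.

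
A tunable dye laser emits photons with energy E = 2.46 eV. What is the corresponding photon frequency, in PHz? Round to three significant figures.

0.595 PHz

Take h = 6.62607015·10^-34 J·s, 1 eV = 1.602176634·10^-19 J.
First convert: E = 2.46 eV = 3.9414·10^-19 J.
Apply f = E/h: f = 5.948·10^14 Hz.
Converting to PHz: f = 0.5948 PHz ≈ 0.595 PHz.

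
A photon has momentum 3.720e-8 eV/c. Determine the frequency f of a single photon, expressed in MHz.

In SI units: p = 3.720e-8 eV/c = 1.9881e-35 kg·m/s.
For a photon f = pc/h, so f = 8.995e6 Hz.
Converting to MHz: f = 8.995 MHz ≈ 8.99 MHz.

8.99 MHz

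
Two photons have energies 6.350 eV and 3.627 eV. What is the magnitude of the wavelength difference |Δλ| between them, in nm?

147 nm

Using λ = hc/E: λ₁ = 1.9525 × 10^-7 m, λ₂ = 3.4184 × 10^-7 m.
|Δλ| = |1.9525 × 10^-7 − 3.4184 × 10^-7| = 1.47 × 10^-7 m = 147 nm.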